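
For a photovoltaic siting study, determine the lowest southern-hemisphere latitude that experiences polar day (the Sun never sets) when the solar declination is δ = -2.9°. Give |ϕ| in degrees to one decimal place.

|ϕ| = 87.1°

Polar day requires cos h₀ = −tan ϕ tan δ ≤ −1, i.e. tan ϕ tan δ ≥ 1.
The boundary is |tan ϕ| · |tan δ| = 1, so |ϕ| = 90° − |δ| = 90° − 2.9° = 87.1° in the southern hemisphere.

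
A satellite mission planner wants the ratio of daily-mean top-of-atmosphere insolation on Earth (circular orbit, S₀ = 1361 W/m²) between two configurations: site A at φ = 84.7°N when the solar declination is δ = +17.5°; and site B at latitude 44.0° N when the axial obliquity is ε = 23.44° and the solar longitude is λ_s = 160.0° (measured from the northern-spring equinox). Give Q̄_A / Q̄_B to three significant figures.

Q̄_A / Q̄_B ≈ 1.08

— Configuration A (φ=+84.7°):
cos H₀ = −tan(+84.7°) tan(+17.500°) = -3.3988 ≤ −1 ⇒ polar day, H₀ = π.
Bracket: H₀ sin φ sin δ + cos φ cos δ sin H₀ = 3.1416×0.99572×0.30071 + 0.09237×0.95372×0.00000 = 0.940667 + 0.000000 = 0.940667.
Q̄ = (S₀/π) × [bracket] = (1361/π) × 0.940667 = 407.52 W/m².
— Configuration B (φ=+44.0°):
Solar declination: sin δ = sin ε · sin λ_s = sin 23.44° × sin 160.0° = 0.13605, so δ = +7.819°.
cos H₀ = −tan(+44.0°) tan(+7.819°) = -0.1326, H₀ = 1.7038 rad.
Bracket: H₀ sin φ sin δ + cos φ cos δ sin H₀ = 1.7038×0.69466×0.13605 + 0.71934×0.99070×0.99117 = 0.161024 + 0.706357 = 0.867381.
Q̄ = (S₀/π) × [bracket] = (1361/π) × 0.867381 = 375.77 W/m².
Ratio Q̄_A / Q̄_B = 407.52 / 375.77 = 1.084.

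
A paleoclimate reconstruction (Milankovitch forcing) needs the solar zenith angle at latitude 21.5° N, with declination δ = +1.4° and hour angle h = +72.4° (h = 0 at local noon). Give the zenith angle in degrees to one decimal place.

θ_z = 73.1°

cos θ_z = sin ϕ sin δ + cos ϕ cos δ cos h = 0.008954 + 0.281246 = 0.290200.
θ_z = arccos(0.290200) = 73.1°.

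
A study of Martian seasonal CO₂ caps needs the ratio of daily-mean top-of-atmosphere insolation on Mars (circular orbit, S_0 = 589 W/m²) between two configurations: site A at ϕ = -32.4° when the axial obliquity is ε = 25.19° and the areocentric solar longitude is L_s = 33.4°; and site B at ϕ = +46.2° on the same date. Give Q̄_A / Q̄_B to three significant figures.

Q̄_A / Q̄_B ≈ 0.660

— Configuration A (ϕ=-32.4°):
sin δ = sin 25.19° × sin 33.4° = 0.23430, so δ = +13.550°.
cos h₀ = −tan(-32.4°) tan(+13.550°) = 0.1529, h₀ = 1.4172 rad.
Bracket: h₀ sin ϕ sin δ + cos ϕ cos δ sin h₀ = 1.4172×-0.53583×0.23430 + 0.84433×0.97217×0.98823 = -0.177922 + 0.811171 = 0.633249.
Q̄ = (S_0/π) × [bracket] = (589/π) × 0.633249 = 118.72 W/m².
— Configuration B (ϕ=+46.2°):
cos h₀ = −tan(+46.2°) tan(+13.550°) = -0.2513, h₀ = 1.8248 rad.
Bracket: h₀ sin ϕ sin δ + cos ϕ cos δ sin h₀ = 1.8248×0.72176×0.23430 + 0.69214×0.97217×0.96790 = 0.308589 + 0.651278 = 0.959867.
Q̄ = (S_0/π) × [bracket] = (589/π) × 0.959867 = 179.96 W/m².
Ratio Q̄_A / Q̄_B = 118.72 / 179.96 = 0.6597.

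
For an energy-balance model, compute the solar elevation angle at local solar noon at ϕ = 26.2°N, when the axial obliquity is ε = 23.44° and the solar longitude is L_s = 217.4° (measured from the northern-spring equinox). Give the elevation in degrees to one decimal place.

Solar declination: sin δ = sin ε · sin L_s = sin 23.44° × sin 217.4° = -0.24161, so δ = -13.981°.
At local noon the hour angle is zero, so the zenith angle equals |ϕ − δ| = |+26.2° − (-13.981°)| = 40.181°.
Elevation = 90° − 40.181° = 49.8°.

49.8°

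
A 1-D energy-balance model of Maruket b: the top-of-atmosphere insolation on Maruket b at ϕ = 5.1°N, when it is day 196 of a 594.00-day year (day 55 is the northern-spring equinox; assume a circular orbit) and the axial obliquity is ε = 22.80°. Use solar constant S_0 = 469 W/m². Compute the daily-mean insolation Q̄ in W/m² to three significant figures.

Q̄ ≈ 145 W/m²

Solar longitude: L_s = 360° × (196 − 55)/594.00 = 85.455°.
sin δ = sin 22.80° × sin 85.455° = 0.38630, so δ = +22.724°.
cos h₀ = −tan(+5.1°) tan(+22.724°) = -0.0374, h₀ = 1.6082 rad.
Bracket: h₀ sin ϕ sin δ + cos ϕ cos δ sin h₀ = 1.6082×0.08889×0.38630 + 0.99604×0.92237×0.99930 = 0.055223 + 0.918074 = 0.973297.
Q̄ = (S_0/π) × [bracket] = (469/π) × 0.973297 = 145.3 W/m².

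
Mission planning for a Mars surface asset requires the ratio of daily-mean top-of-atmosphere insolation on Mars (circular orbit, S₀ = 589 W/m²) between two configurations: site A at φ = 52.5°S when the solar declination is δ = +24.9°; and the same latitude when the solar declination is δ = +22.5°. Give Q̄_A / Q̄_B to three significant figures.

Q̄_A / Q̄_B ≈ 0.778

— Configuration A (φ=-52.5°):
cos H₀ = −tan(-52.5°) tan(+24.900°) = 0.6049, H₀ = 0.9211 rad.
Bracket: H₀ sin φ sin δ + cos φ cos δ sin H₀ = 0.9211×-0.79335×0.42104 + 0.60876×0.90704×0.79627 = -0.307677 + 0.439676 = 0.131999.
Q̄ = (S₀/π) × [bracket] = (589/π) × 0.131999 = 24.748 W/m².
— Configuration B (φ=-52.5°):
cos H₀ = −tan(-52.5°) tan(+22.500°) = 0.5398, H₀ = 1.0006 rad.
Bracket: H₀ sin φ sin δ + cos φ cos δ sin H₀ = 1.0006×-0.79335×0.38268 + 0.60876×0.92388×0.84178 = -0.303781 + 0.473435 = 0.169654.
Q̄ = (S₀/π) × [bracket] = (589/π) × 0.169654 = 31.807 W/m².
Ratio Q̄_A / Q̄_B = 24.748 / 31.807 = 0.7781.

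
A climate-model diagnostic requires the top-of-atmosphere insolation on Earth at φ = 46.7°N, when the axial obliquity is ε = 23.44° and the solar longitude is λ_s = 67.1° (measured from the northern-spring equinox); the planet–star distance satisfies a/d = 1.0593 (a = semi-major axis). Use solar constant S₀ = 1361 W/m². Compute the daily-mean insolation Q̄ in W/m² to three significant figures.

Q̄ ≈ 541 W/m²

Solar declination: sin δ = sin ε · sin λ_s = sin 23.44° × sin 67.1° = 0.36644, so δ = +21.496°.
cos H₀ = −tan(+46.7°) tan(+21.496°) = -0.4179, H₀ = 2.0020 rad.
Bracket: H₀ sin φ sin δ + cos φ cos δ sin H₀ = 2.0020×0.72777×0.36644 + 0.68582×0.93044×0.90848 = 0.533901 + 0.579714 = 1.113615.
Inverse-square distance factor (a/d)² = 1.0593² = 1.122116.
Q̄ = (S₀/π) × 1.122116 × [bracket] = (1361/π) × 1.122116 × 1.113615 = 541.4 W/m².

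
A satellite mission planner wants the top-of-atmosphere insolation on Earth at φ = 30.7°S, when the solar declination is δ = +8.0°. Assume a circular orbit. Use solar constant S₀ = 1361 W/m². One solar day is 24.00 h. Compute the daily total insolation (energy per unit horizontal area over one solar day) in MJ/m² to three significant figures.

cos H₀ = −tan(-30.7°) tan(+8.000°) = 0.0834, H₀ = 1.4873 rad.
Bracket: H₀ sin φ sin δ + cos φ cos δ sin H₀ = 1.4873×-0.51054×0.13917 + 0.85985×0.99027×0.99651 = -0.105675 + 0.848512 = 0.742837.
Q̄ = (S₀/π) × [bracket] = (1361/π) × 0.742837 = 321.81 W/m².
Daily total = Q̄ × 24.00 h × 3600 s/h = 321.81 × 24.00 × 3600 / 10⁶ = 27.80 MJ/m².

27.8 MJ/m²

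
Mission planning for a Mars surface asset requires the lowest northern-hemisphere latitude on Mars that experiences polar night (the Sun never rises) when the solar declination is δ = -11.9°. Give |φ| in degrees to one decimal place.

|φ| = 78.1°

Polar night requires cos H₀ = −tan φ tan δ ≥ 1, i.e. tan φ tan δ ≤ −1.
The boundary is |tan φ| · |tan δ| = 1, so |φ| = 90° − |δ| = 90° − 11.9° = 78.1° in the northern hemisphere.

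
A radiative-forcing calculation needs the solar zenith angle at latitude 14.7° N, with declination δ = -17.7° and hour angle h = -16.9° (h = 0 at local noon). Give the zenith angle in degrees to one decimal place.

cos θ_z = sin φ sin δ + cos φ cos δ cos h = -0.077151 + 0.881683 = 0.804532.
θ_z = arccos(0.804532) = 36.4°.

θ_z = 36.4°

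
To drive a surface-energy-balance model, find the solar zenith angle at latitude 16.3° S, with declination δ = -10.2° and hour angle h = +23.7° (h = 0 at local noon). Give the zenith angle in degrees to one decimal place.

θ_z = 23.8°

cos θ_z = sin φ sin δ + cos φ cos δ cos h = 0.049702 + 0.864968 = 0.914670.
θ_z = arccos(0.914670) = 23.8°.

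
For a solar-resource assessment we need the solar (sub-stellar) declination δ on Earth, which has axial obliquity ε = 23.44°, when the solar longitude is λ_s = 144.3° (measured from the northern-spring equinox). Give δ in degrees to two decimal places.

sin δ = sin ε · sin λ_s = sin 23.44° × sin 144.3° = 0.232126.
δ = arcsin(0.232126) = +13.42°.

δ = +13.42°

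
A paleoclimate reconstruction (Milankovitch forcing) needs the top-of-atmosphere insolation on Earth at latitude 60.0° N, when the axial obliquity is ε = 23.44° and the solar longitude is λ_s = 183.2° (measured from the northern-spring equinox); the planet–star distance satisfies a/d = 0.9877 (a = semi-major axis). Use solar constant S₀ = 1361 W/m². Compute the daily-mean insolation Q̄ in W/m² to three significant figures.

Q̄ ≈ 199 W/m²

Solar declination: sin δ = sin ε · sin λ_s = sin 23.44° × sin 183.2° = -0.02221, so δ = -1.272°.
cos H₀ = −tan(+60.0°) tan(-1.272°) = 0.0385, H₀ = 1.5323 rad.
Bracket: H₀ sin φ sin δ + cos φ cos δ sin H₀ = 1.5323×0.86603×-0.02221 + 0.50000×0.99975×0.99926 = -0.029473 + 0.499505 = 0.470032.
Inverse-square distance factor (a/d)² = 0.9877² = 0.975551.
Q̄ = (S₀/π) × 0.975551 × [bracket] = (1361/π) × 0.975551 × 0.470032 = 198.6 W/m².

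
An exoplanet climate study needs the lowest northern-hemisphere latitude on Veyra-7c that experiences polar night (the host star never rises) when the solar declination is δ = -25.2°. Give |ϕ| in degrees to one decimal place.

|ϕ| = 64.8°

Polar night requires cos h₀ = −tan ϕ tan δ ≥ 1, i.e. tan ϕ tan δ ≤ −1.
The boundary is |tan ϕ| · |tan δ| = 1, so |ϕ| = 90° − |δ| = 90° − 25.2° = 64.8° in the northern hemisphere.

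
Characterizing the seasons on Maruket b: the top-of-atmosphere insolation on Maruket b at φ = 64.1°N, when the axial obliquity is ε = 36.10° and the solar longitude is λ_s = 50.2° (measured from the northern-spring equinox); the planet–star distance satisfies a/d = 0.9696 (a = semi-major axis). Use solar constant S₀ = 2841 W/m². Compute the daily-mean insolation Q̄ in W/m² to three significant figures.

Solar declination: sin δ = sin ε · sin λ_s = sin 36.10° × sin 50.2° = 0.45267, so δ = +26.915°.
cos H₀ = −tan(+64.1°) tan(+26.915°) = -1.0455 ≤ −1 ⇒ polar day, H₀ = π.
Bracket: H₀ sin φ sin δ + cos φ cos δ sin H₀ = 3.1416×0.89956×0.45267 + 0.43680×0.89168×0.00000 = 1.279272 + 0.000000 = 1.279272.
Inverse-square distance factor (a/d)² = 0.9696² = 0.940124.
Q̄ = (S₀/π) × 0.940124 × [bracket] = (2841/π) × 0.940124 × 1.279272 = 1088 W/m².

Q̄ ≈ 1.09e+03 W/m²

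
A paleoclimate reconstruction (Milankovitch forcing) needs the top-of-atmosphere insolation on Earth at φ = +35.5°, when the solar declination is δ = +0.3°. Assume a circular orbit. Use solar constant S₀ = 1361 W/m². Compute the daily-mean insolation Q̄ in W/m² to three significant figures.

Q̄ ≈ 355 W/m²

cos H₀ = −tan(+35.5°) tan(+0.300°) = -0.0037, H₀ = 1.5745 rad.
Bracket: H₀ sin φ sin δ + cos φ cos δ sin H₀ = 1.5745×0.58070×0.00524 + 0.81412×0.99999×0.99999 = 0.004791 + 0.814104 = 0.818895.
Q̄ = (S₀/π) × [bracket] = (1361/π) × 0.818895 = 354.8 W/m².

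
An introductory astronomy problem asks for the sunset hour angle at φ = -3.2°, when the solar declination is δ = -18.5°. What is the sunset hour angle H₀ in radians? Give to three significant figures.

cos H₀ = −tan φ · tan δ = −tan(-3.2°) × tan(-18.500°) = -0.0187, so H₀ = 1.5895 rad = 91.07°.

H₀ = 1.59 rad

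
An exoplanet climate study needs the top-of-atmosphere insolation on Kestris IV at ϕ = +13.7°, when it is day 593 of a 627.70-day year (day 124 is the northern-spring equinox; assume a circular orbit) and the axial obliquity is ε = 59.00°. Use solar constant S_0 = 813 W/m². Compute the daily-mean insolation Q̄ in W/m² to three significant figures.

Solar longitude: L_s = 360° × (593 − 124)/627.70 = 268.982°.
sin δ = sin 59.00° × sin 268.982° = -0.85703, so δ = -58.985°.
cos h₀ = −tan(+13.7°) tan(-58.985°) = 0.4055, h₀ = 1.1533 rad.
Bracket: h₀ sin ϕ sin δ + cos ϕ cos δ sin h₀ = 1.1533×0.23684×-0.85703 + 0.97155×0.51526×0.91411 = -0.234096 + 0.457604 = 0.223508.
Q̄ = (S_0/π) × [bracket] = (813/π) × 0.223508 = 57.84 W/m².

Q̄ ≈ 57.8 W/m²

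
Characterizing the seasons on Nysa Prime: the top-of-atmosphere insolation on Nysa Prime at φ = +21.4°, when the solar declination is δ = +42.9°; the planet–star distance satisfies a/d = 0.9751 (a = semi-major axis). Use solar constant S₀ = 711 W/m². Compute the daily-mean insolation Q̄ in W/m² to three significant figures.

Q̄ ≈ 241 W/m²

cos H₀ = −tan(+21.4°) tan(+42.900°) = -0.3642, H₀ = 1.9435 rad.
Bracket: H₀ sin φ sin δ + cos φ cos δ sin H₀ = 1.9435×0.36488×0.68072 + 0.93106×0.73254×0.93133 = 0.482729 + 0.635203 = 1.117932.
Inverse-square distance factor (a/d)² = 0.9751² = 0.950820.
Q̄ = (S₀/π) × 0.950820 × [bracket] = (711/π) × 0.950820 × 1.117932 = 240.6 W/m².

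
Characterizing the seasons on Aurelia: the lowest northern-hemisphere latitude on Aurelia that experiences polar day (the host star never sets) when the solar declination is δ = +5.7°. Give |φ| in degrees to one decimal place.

|φ| = 84.3°

Polar day requires cos H₀ = −tan φ tan δ ≤ −1, i.e. tan φ tan δ ≥ 1.
The boundary is |tan φ| · |tan δ| = 1, so |φ| = 90° − |δ| = 90° − 5.7° = 84.3° in the northern hemisphere.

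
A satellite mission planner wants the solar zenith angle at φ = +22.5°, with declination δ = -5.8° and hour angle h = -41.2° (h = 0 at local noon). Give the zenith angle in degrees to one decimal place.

θ_z = 49.2°

cos θ_z = sin φ sin δ + cos φ cos δ cos h = -0.038673 + 0.691582 = 0.652909.
θ_z = arccos(0.652909) = 49.2°.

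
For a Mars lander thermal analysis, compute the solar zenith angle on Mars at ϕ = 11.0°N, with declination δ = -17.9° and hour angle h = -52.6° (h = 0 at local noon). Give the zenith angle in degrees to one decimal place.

θ_z = 59.4°

cos θ_z = sin ϕ sin δ + cos ϕ cos δ cos h = -0.058646 + 0.567356 = 0.508710.
θ_z = arccos(0.508710) = 59.4°.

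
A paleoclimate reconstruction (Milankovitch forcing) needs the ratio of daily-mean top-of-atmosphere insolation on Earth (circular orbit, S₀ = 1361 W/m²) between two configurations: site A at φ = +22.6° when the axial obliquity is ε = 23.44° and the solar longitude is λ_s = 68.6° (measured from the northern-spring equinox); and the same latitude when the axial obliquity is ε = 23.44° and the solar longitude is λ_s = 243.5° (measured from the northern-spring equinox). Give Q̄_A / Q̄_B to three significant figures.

Q̄_A / Q̄_B ≈ 1.66

— Configuration A (φ=+22.6°):
Solar declination: sin δ = sin ε · sin λ_s = sin 23.44° × sin 68.6° = 0.37036, so δ = +21.738°.
cos H₀ = −tan(+22.6°) tan(+21.738°) = -0.1660, H₀ = 1.7375 rad.
Bracket: H₀ sin φ sin δ + cos φ cos δ sin H₀ = 1.7375×0.38430×0.37036 + 0.92321×0.92889×0.98613 = 0.247297 + 0.845666 = 1.092963.
Q̄ = (S₀/π) × [bracket] = (1361/π) × 1.092963 = 473.49 W/m².
— Configuration B (φ=+22.6°):
Solar declination: sin δ = sin ε · sin λ_s = sin 23.44° × sin 243.5° = -0.35599, so δ = -20.854°.
cos H₀ = −tan(+22.6°) tan(-20.854°) = 0.1586, H₀ = 1.4115 rad.
Bracket: H₀ sin φ sin δ + cos φ cos δ sin H₀ = 1.4115×0.38430×-0.35599 + 0.92321×0.93449×0.98735 = -0.193103 + 0.851817 = 0.658714.
Q̄ = (S₀/π) × [bracket] = (1361/π) × 0.658714 = 285.37 W/m².
Ratio Q̄_A / Q̄_B = 473.49 / 285.37 = 1.659.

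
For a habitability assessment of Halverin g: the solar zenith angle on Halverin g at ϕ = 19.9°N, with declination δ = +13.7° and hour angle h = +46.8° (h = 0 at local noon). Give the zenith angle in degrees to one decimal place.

cos θ_z = sin ϕ sin δ + cos ϕ cos δ cos h = 0.080615 + 0.625358 = 0.705973.
θ_z = arccos(0.705973) = 45.1°.

θ_z = 45.1°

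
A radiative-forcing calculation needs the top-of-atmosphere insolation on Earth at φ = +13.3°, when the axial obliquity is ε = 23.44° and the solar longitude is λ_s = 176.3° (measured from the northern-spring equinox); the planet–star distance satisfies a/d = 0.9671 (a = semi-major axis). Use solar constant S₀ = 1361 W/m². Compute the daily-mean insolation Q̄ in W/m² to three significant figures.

Solar declination: sin δ = sin ε · sin λ_s = sin 23.44° × sin 176.3° = 0.02567, so δ = +1.471°.
cos H₀ = −tan(+13.3°) tan(+1.471°) = -0.0061, H₀ = 1.5769 rad.
Bracket: H₀ sin φ sin δ + cos φ cos δ sin H₀ = 1.5769×0.23005×0.02567 + 0.97318×0.99967×0.99998 = 0.009312 + 0.972839 = 0.982151.
Inverse-square distance factor (a/d)² = 0.9671² = 0.935282.
Q̄ = (S₀/π) × 0.935282 × [bracket] = (1361/π) × 0.935282 × 0.982151 = 398.0 W/m².

Q̄ ≈ 398 W/m²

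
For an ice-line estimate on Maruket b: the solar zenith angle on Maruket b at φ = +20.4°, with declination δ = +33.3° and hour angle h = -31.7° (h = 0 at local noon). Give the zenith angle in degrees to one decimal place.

cos θ_z = sin φ sin δ + cos φ cos δ cos h = 0.191374 + 0.666515 = 0.857889.
θ_z = arccos(0.857889) = 30.9°.

θ_z = 30.9°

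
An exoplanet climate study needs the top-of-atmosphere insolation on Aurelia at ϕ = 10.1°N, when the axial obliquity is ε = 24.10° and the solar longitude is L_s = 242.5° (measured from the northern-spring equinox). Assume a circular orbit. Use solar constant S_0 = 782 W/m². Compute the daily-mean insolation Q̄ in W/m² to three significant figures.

Solar declination: sin δ = sin ε · sin L_s = sin 24.10° × sin 242.5° = -0.36219, so δ = -21.235°.
cos h₀ = −tan(+10.1°) tan(-21.235°) = 0.0692, h₀ = 1.5015 rad.
Bracket: h₀ sin ϕ sin δ + cos ϕ cos δ sin h₀ = 1.5015×0.17537×-0.36219 + 0.98450×0.93210×0.99760 = -0.095371 + 0.915450 = 0.820079.
Q̄ = (S_0/π) × [bracket] = (782/π) × 0.820079 = 204.1 W/m².

Q̄ ≈ 204 W/m²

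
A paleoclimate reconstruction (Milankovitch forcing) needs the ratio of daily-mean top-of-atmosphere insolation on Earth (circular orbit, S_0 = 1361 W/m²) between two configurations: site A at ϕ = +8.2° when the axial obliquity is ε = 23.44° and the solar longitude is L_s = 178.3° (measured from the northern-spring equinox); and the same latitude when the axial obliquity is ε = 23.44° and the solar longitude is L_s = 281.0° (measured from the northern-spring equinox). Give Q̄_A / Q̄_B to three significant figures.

— Configuration A (ϕ=+8.2°):
Solar declination: sin δ = sin ε · sin L_s = sin 23.44° × sin 178.3° = 0.01180, so δ = +0.676°.
cos h₀ = −tan(+8.2°) tan(+0.676°) = -0.0017, h₀ = 1.5725 rad.
Bracket: h₀ sin ϕ sin δ + cos ϕ cos δ sin h₀ = 1.5725×0.14263×0.01180 + 0.98978×0.99993×1.00000 = 0.002647 + 0.989711 = 0.992358.
Q̄ = (S_0/π) × [bracket] = (1361/π) × 0.992358 = 429.91 W/m².
— Configuration B (ϕ=+8.2°):
Solar declination: sin δ = sin ε · sin L_s = sin 23.44° × sin 281.0° = -0.39048, so δ = -22.984°.
cos h₀ = −tan(+8.2°) tan(-22.984°) = 0.0611, h₀ = 1.5096 rad.
Bracket: h₀ sin ϕ sin δ + cos ϕ cos δ sin h₀ = 1.5096×0.14263×-0.39048 + 0.98978×0.92061×0.99813 = -0.084076 + 0.909497 = 0.825421.
Q̄ = (S_0/π) × [bracket] = (1361/π) × 0.825421 = 357.59 W/m².
Ratio Q̄_A / Q̄_B = 429.91 / 357.59 = 1.202.

Q̄_A / Q̄_B ≈ 1.20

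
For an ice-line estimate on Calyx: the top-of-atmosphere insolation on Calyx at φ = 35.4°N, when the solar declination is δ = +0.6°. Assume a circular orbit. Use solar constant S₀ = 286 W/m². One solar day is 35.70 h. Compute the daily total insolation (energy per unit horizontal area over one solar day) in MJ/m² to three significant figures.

9.65 MJ/m²

cos H₀ = −tan(+35.4°) tan(+0.600°) = -0.0074, H₀ = 1.5782 rad.
Bracket: H₀ sin φ sin δ + cos φ cos δ sin H₀ = 1.5782×0.57928×0.01047 + 0.81513×0.99995×0.99997 = 0.009572 + 0.815065 = 0.824637.
Q̄ = (S₀/π) × [bracket] = (286/π) × 0.824637 = 75.072 W/m².
Daily total = Q̄ × 35.70 h × 3600 s/h = 75.072 × 35.70 × 3600 / 10⁶ = 9.648 MJ/m².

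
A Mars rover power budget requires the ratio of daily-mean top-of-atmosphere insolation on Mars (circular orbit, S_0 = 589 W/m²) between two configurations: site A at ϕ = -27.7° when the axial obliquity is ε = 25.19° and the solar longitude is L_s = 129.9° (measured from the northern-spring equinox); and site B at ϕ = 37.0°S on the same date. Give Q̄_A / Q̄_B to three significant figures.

— Configuration A (ϕ=-27.7°):
Solar declination: sin δ = sin ε · sin L_s = sin 25.19° × sin 129.9° = 0.32652, so δ = +19.058°.
cos h₀ = −tan(-27.7°) tan(+19.058°) = 0.1814, h₀ = 1.3884 rad.
Bracket: h₀ sin ϕ sin δ + cos ϕ cos δ sin h₀ = 1.3884×-0.46484×0.32652 + 0.88539×0.94519×0.98342 = -0.210731 + 0.822987 = 0.612256.
Q̄ = (S_0/π) × [bracket] = (589/π) × 0.612256 = 114.79 W/m².
— Configuration B (ϕ=-37.0°):
cos h₀ = −tan(-37.0°) tan(+19.058°) = 0.2603, h₀ = 1.3074 rad.
Bracket: h₀ sin ϕ sin δ + cos ϕ cos δ sin h₀ = 1.3074×-0.60182×0.32652 + 0.79864×0.94519×0.96552 = -0.256912 + 0.728839 = 0.471927.
Q̄ = (S_0/π) × [bracket] = (589/π) × 0.471927 = 88.479 W/m².
Ratio Q̄_A / Q̄_B = 114.79 / 88.479 = 1.297.

Q̄_A / Q̄_B ≈ 1.30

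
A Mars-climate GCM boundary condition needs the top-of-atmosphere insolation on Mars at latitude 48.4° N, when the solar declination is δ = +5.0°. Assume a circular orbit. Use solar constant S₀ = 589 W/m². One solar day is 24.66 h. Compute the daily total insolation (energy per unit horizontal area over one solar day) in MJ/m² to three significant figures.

cos H₀ = −tan(+48.4°) tan(+5.000°) = -0.0985, H₀ = 1.6695 rad.
Bracket: H₀ sin φ sin δ + cos φ cos δ sin H₀ = 1.6695×0.74780×0.08716 + 0.66393×0.99619×0.99513 = 0.108815 + 0.658179 = 0.766994.
Q̄ = (S₀/π) × [bracket] = (589/π) × 0.766994 = 143.80 W/m².
Daily total = Q̄ × 24.66 h × 3600 s/h = 143.80 × 24.66 × 3600 / 10⁶ = 12.77 MJ/m².

12.8 MJ/m²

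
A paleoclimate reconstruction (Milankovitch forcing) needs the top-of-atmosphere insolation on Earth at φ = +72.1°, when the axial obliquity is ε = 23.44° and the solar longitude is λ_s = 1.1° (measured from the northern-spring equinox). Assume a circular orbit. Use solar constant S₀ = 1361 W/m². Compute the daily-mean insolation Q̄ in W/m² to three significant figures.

Solar declination: sin δ = sin ε · sin λ_s = sin 23.44° × sin 1.1° = 0.00764, so δ = +0.438°.
cos H₀ = −tan(+72.1°) tan(+0.438°) = -0.0236, H₀ = 1.5944 rad.
Bracket: H₀ sin φ sin δ + cos φ cos δ sin H₀ = 1.5944×0.95159×0.00764 + 0.30736×0.99997×0.99972 = 0.011592 + 0.307265 = 0.318857.
Q̄ = (S₀/π) × [bracket] = (1361/π) × 0.318857 = 138.1 W/m².

Q̄ ≈ 138 W/m²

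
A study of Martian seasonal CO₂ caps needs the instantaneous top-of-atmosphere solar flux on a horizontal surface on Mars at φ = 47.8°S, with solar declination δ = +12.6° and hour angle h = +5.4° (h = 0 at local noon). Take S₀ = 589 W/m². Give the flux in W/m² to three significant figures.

289 W/m²

cos θ_z = sin φ sin δ + cos φ cos δ cos h = -0.161602 + 0.652634 = 0.491032.
Flux = S₀ · cos θ_z = 589 × 0.491032 = 289.2 W/m².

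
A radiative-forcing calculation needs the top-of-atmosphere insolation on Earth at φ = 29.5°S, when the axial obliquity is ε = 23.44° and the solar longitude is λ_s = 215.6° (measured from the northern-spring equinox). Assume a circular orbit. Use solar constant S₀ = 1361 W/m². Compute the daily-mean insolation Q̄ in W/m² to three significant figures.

Solar declination: sin δ = sin ε · sin λ_s = sin 23.44° × sin 215.6° = -0.23156, so δ = -13.389°.
cos H₀ = −tan(-29.5°) tan(-13.389°) = -0.1347, H₀ = 1.7059 rad.
Bracket: H₀ sin φ sin δ + cos φ cos δ sin H₀ = 1.7059×-0.49242×-0.23156 + 0.87036×0.97282×0.99089 = 0.194515 + 0.838990 = 1.033505.
Q̄ = (S₀/π) × [bracket] = (1361/π) × 1.033505 = 447.7 W/m².

Q̄ ≈ 448 W/m²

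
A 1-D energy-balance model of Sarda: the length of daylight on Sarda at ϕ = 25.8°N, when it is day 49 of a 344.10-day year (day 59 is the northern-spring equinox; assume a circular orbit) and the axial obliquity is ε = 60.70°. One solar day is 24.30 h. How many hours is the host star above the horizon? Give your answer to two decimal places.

11.55 h

Solar longitude: L_s = 360° × (49 − 59)/344.10 = -10.462°, i.e. -10.462° + 360° = 349.538°.
sin δ = sin 60.70° × sin 349.538° = -0.15835, so δ = -9.111°.
cos h₀ = −tan ϕ · tan δ = −tan(+25.8°) × tan(-9.111°) = 0.0775, so h₀ = 1.4932 rad = 85.55°.
Daylight = 2h₀/(2π) × 24.30 h = (1.4932/π) × 24.30 = 11.55 h.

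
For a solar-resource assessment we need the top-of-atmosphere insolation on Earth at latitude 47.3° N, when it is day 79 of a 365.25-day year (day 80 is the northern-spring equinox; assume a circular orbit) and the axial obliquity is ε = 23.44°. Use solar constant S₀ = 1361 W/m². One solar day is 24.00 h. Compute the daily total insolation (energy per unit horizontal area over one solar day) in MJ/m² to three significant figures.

Solar longitude: λ_s = 360° × (79 − 80)/365.25 = -0.986°, i.e. -0.986° + 360° = 359.014°.
sin δ = sin 23.44° × sin 359.014° = -0.00684, so δ = -0.392°.
cos H₀ = −tan(+47.3°) tan(-0.392°) = 0.0074, H₀ = 1.5634 rad.
Bracket: H₀ sin φ sin δ + cos φ cos δ sin H₀ = 1.5634×0.73491×-0.00684 + 0.67816×0.99998×0.99997 = -0.007859 + 0.678126 = 0.670267.
Q̄ = (S₀/π) × [bracket] = (1361/π) × 0.670267 = 290.37 W/m².
Daily total = Q̄ × 24.00 h × 3600 s/h = 290.37 × 24.00 × 3600 / 10⁶ = 25.09 MJ/m².

25.1 MJ/m²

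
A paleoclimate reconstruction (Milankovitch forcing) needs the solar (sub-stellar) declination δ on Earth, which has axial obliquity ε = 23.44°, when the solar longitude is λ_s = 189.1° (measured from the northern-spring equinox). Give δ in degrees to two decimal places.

δ = -3.61°

sin δ = sin ε · sin λ_s = sin 23.44° × sin 189.1° = -0.062913.
δ = arcsin(-0.062913) = -3.61°.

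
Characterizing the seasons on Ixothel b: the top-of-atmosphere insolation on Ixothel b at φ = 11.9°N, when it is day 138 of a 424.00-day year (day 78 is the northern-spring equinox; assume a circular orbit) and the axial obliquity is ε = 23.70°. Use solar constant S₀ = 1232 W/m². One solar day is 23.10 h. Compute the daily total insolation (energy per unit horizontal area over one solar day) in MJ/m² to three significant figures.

33.7 MJ/m²

Solar longitude: λ_s = 360° × (138 − 78)/424.00 = 50.943°.
sin δ = sin 23.70° × sin 50.943° = 0.31212, so δ = +18.187°.
cos H₀ = −tan(+11.9°) tan(+18.187°) = -0.0692, H₀ = 1.6401 rad.
Bracket: H₀ sin φ sin δ + cos φ cos δ sin H₀ = 1.6401×0.20620×0.31212 + 0.97851×0.95004×0.99760 = 0.105555 + 0.927393 = 1.032948.
Q̄ = (S₀/π) × [bracket] = (1232/π) × 1.032948 = 405.08 W/m².
Daily total = Q̄ × 23.10 h × 3600 s/h = 405.08 × 23.10 × 3600 / 10⁶ = 33.69 MJ/m².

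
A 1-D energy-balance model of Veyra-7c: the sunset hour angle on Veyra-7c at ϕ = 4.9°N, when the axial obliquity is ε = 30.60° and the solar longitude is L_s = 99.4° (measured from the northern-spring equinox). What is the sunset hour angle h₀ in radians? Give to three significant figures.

h₀ = 1.62 rad

Solar declination: sin δ = sin ε · sin L_s = sin 30.60° × sin 99.4° = 0.50221, so δ = +30.146°.
cos h₀ = −tan ϕ · tan δ = −tan(+4.9°) × tan(+30.146°) = -0.0498, so h₀ = 1.6206 rad = 92.85°.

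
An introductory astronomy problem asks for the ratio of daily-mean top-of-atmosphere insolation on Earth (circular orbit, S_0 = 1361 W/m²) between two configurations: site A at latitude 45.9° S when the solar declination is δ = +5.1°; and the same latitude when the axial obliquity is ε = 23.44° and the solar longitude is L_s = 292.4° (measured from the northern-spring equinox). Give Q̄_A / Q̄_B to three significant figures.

— Configuration A (ϕ=-45.9°):
cos h₀ = −tan(-45.9°) tan(+5.100°) = 0.0921, h₀ = 1.4786 rad.
Bracket: h₀ sin ϕ sin δ + cos ϕ cos δ sin h₀ = 1.4786×-0.71813×0.08889 + 0.69591×0.99604×0.99575 = -0.094386 + 0.690208 = 0.595822.
Q̄ = (S_0/π) × [bracket] = (1361/π) × 0.595822 = 258.12 W/m².
— Configuration B (ϕ=-45.9°):
Solar declination: sin δ = sin ε · sin L_s = sin 23.44° × sin 292.4° = -0.36777, so δ = -21.578°.
cos h₀ = −tan(-45.9°) tan(-21.578°) = -0.4081, h₀ = 1.9912 rad.
Bracket: h₀ sin ϕ sin δ + cos ϕ cos δ sin h₀ = 1.9912×-0.71813×-0.36777 + 0.69591×0.92992×0.91293 = 0.525889 + 0.590794 = 1.116683.
Q̄ = (S_0/π) × [bracket] = (1361/π) × 1.116683 = 483.77 W/m².
Ratio Q̄_A / Q̄_B = 258.12 / 483.77 = 0.5336.

Q̄_A / Q̄_B ≈ 0.534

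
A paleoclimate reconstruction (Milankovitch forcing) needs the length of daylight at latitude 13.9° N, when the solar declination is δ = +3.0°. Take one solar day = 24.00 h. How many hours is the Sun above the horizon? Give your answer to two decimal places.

cos h₀ = −tan ϕ · tan δ = −tan(+13.9°) × tan(+3.000°) = -0.0130, so h₀ = 1.5838 rad = 90.74°.
Daylight = 2h₀/(2π) × 24.00 h = (1.5838/π) × 24.00 = 12.10 h.

12.10 h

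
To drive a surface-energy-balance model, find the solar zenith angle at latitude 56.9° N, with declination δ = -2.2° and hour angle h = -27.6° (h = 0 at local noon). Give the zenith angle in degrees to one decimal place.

cos θ_z = sin φ sin δ + cos φ cos δ cos h = -0.032158 + 0.483601 = 0.451443.
θ_z = arccos(0.451443) = 63.2°.

θ_z = 63.2°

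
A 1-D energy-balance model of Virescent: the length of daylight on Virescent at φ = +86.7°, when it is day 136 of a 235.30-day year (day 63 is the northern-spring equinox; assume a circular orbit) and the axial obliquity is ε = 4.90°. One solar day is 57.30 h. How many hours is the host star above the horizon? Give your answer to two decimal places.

57.30 h

Solar longitude: λ_s = 360° × (136 − 63)/235.30 = 111.687°.
sin δ = sin 4.90° × sin 111.687° = 0.07937, so δ = +4.552°.
Sunrise equation: cos H₀ = −tan φ · tan δ = -1.3809 ≤ −1, so the host star never sets (polar day) and H₀ = π.
Daylight = 2H₀/(2π) × 57.30 h = (3.1416/π) × 57.30 = 57.30 h.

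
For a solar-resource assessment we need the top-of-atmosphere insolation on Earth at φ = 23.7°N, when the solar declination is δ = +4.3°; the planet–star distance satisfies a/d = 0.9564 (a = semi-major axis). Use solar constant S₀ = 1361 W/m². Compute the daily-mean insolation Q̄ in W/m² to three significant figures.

cos H₀ = −tan(+23.7°) tan(+4.300°) = -0.0330, H₀ = 1.6038 rad.
Bracket: H₀ sin φ sin δ + cos φ cos δ sin H₀ = 1.6038×0.40195×0.07498 + 0.91566×0.99719×0.99946 = 0.048336 + 0.912594 = 0.960930.
Inverse-square distance factor (a/d)² = 0.9564² = 0.914701.
Q̄ = (S₀/π) × 0.914701 × [bracket] = (1361/π) × 0.914701 × 0.960930 = 380.8 W/m².

Q̄ ≈ 381 W/m²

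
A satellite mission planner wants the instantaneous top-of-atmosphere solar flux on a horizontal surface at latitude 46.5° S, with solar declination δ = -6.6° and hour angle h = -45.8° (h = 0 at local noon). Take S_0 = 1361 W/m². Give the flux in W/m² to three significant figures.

cos θ_z = sin ϕ sin δ + cos ϕ cos δ cos h = 0.083372 + 0.476716 = 0.560088.
Flux = S_0 · cos θ_z = 1361 × 0.560088 = 762.3 W/m².

762 W/m²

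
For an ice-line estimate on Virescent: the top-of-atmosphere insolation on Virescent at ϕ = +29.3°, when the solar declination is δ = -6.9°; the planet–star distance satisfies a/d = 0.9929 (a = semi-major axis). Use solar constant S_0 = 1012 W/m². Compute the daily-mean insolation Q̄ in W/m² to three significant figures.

cos h₀ = −tan(+29.3°) tan(-6.900°) = 0.0679, h₀ = 1.5028 rad.
Bracket: h₀ sin ϕ sin δ + cos ϕ cos δ sin h₀ = 1.5028×0.48938×-0.12014 + 0.87207×0.99276×0.99769 = -0.088356 + 0.863756 = 0.775400.
Inverse-square distance factor (a/d)² = 0.9929² = 0.985850.
Q̄ = (S_0/π) × 0.985850 × [bracket] = (1012/π) × 0.985850 × 0.775400 = 246.2 W/m².

Q̄ ≈ 246 W/m²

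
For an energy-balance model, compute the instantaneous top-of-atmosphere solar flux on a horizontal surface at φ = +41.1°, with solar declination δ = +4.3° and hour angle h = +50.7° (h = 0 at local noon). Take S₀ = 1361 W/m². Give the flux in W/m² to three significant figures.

cos θ_z = sin φ sin δ + cos φ cos δ cos h = 0.049289 + 0.475949 = 0.525238.
Flux = S₀ · cos θ_z = 1361 × 0.525238 = 714.8 W/m².

715 W/m²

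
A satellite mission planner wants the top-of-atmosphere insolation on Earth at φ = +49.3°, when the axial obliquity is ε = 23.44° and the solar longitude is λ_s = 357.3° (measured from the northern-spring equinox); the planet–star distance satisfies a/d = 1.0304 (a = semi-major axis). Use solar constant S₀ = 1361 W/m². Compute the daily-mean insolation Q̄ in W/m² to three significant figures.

Solar declination: sin δ = sin ε · sin λ_s = sin 23.44° × sin 357.3° = -0.01874, so δ = -1.074°.
cos H₀ = −tan(+49.3°) tan(-1.074°) = 0.0218, H₀ = 1.5490 rad.
Bracket: H₀ sin φ sin δ + cos φ cos δ sin H₀ = 1.5490×0.75813×-0.01874 + 0.65210×0.99982×0.99976 = -0.022007 + 0.651826 = 0.629819.
Inverse-square distance factor (a/d)² = 1.0304² = 1.061724.
Q̄ = (S₀/π) × 1.061724 × [bracket] = (1361/π) × 1.061724 × 0.629819 = 289.7 W/m².

Q̄ ≈ 290 W/m²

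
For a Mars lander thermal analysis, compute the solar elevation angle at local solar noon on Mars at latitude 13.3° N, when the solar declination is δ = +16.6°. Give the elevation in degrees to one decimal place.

At local noon the hour angle is zero, so the zenith angle equals |φ − δ| = |+13.3° − (+16.600°)| = 3.300°.
Elevation = 90° − 3.300° = 86.7°.

86.7°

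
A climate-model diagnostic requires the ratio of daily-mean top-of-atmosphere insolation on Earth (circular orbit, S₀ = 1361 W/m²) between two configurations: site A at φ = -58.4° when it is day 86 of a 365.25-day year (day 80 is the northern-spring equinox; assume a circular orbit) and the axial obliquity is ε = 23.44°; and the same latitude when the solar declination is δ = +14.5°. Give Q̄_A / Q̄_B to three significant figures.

— Configuration A (φ=-58.4°):
Solar longitude: λ_s = 360° × (86 − 80)/365.25 = 5.914°.
sin δ = sin 23.44° × sin 5.914° = 0.04098, so δ = +2.349°.
cos H₀ = −tan(-58.4°) tan(+2.349°) = 0.0667, H₀ = 1.5041 rad.
Bracket: H₀ sin φ sin δ + cos φ cos δ sin H₀ = 1.5041×-0.85173×0.04098 + 0.52399×0.99916×0.99777 = -0.052499 + 0.522382 = 0.469883.
Q̄ = (S₀/π) × [bracket] = (1361/π) × 0.469883 = 203.56 W/m².
— Configuration B (φ=-58.4°):
cos H₀ = −tan(-58.4°) tan(+14.500°) = 0.4204, H₀ = 1.1369 rad.
Bracket: H₀ sin φ sin δ + cos φ cos δ sin H₀ = 1.1369×-0.85173×0.25038 + 0.52399×0.96815×0.90735 = -0.242451 + 0.460299 = 0.217848.
Q̄ = (S₀/π) × [bracket] = (1361/π) × 0.217848 = 94.376 W/m².
Ratio Q̄_A / Q̄_B = 203.56 / 94.376 = 2.157.

Q̄_A / Q̄_B ≈ 2.16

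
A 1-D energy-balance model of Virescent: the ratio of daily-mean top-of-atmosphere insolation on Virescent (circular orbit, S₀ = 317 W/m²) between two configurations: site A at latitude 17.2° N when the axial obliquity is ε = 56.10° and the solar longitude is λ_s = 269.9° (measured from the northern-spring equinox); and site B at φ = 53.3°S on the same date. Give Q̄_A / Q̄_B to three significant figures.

— Configuration A (φ=+17.2°):
Solar declination: sin δ = sin ε · sin λ_s = sin 56.10° × sin 269.9° = -0.83001, so δ = -56.100°.
cos H₀ = −tan(+17.2°) tan(-56.100°) = 0.4607, H₀ = 1.0921 rad.
Bracket: H₀ sin φ sin δ + cos φ cos δ sin H₀ = 1.0921×0.29571×-0.83001 + 0.95528×0.55775×0.88758 = -0.268047 + 0.472909 = 0.204862.
Q̄ = (S₀/π) × [bracket] = (317/π) × 0.204862 = 20.671 W/m².
— Configuration B (φ=-53.3°):
cos H₀ = −tan(-53.3°) tan(-56.100°) = -1.9965 ≤ −1 ⇒ polar day, H₀ = π.
Bracket: H₀ sin φ sin δ + cos φ cos δ sin H₀ = 3.1416×-0.80178×-0.83001 + 0.59763×0.55775×0.00000 = 2.090689 + 0.000000 = 2.090689.
Q̄ = (S₀/π) × [bracket] = (317/π) × 2.090689 = 210.96 W/m².
Ratio Q̄_A / Q̄_B = 20.671 / 210.96 = 0.09799.

Q̄_A / Q̄_B ≈ 0.0980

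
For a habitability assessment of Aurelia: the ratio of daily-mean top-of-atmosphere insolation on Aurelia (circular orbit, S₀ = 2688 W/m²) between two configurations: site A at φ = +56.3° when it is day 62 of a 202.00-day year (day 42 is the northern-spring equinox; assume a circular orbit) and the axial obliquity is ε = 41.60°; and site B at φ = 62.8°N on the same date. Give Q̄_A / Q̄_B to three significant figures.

— Configuration A (φ=+56.3°):
Solar longitude: λ_s = 360° × (62 − 42)/202.00 = 35.644°.
sin δ = sin 41.60° × sin 35.644° = 0.38690, so δ = +22.762°.
cos H₀ = −tan(+56.3°) tan(+22.762°) = -0.6291, H₀ = 2.2512 rad.
Bracket: H₀ sin φ sin δ + cos φ cos δ sin H₀ = 2.2512×0.83195×0.38690 + 0.55484×0.92212×0.77731 = 0.724620 + 0.397694 = 1.122314.
Q̄ = (S₀/π) × [bracket] = (2688/π) × 1.122314 = 960.27 W/m².
— Configuration B (φ=+62.8°):
cos H₀ = −tan(+62.8°) tan(+22.762°) = -0.8164, H₀ = 2.5259 rad.
Bracket: H₀ sin φ sin δ + cos φ cos δ sin H₀ = 2.5259×0.88942×0.38690 + 0.45710×0.92212×0.57749 = 0.869204 + 0.243413 = 1.112617.
Q̄ = (S₀/π) × [bracket] = (2688/π) × 1.112617 = 951.97 W/m².
Ratio Q̄_A / Q̄_B = 960.27 / 951.97 = 1.009.

Q̄_A / Q̄_B ≈ 1.01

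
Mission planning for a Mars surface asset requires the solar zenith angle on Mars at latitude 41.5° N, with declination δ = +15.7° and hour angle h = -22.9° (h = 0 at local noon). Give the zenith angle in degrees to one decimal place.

θ_z = 32.5°

cos θ_z = sin φ sin δ + cos φ cos δ cos h = 0.179305 + 0.664187 = 0.843492.
θ_z = arccos(0.843492) = 32.5°.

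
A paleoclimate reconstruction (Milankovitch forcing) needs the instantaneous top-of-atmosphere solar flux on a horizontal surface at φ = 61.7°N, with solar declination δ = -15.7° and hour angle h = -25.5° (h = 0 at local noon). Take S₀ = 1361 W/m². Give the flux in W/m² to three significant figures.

236 W/m²

cos θ_z = sin φ sin δ + cos φ cos δ cos h = -0.238258 + 0.411941 = 0.173683.
Flux = S₀ · cos θ_z = 1361 × 0.173683 = 236.4 W/m².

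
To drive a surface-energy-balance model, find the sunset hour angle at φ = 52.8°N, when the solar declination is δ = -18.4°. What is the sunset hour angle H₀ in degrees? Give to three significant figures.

H₀ = 64.0°

cos H₀ = −tan φ · tan δ = −tan(+52.8°) × tan(-18.400°) = 0.4383, so H₀ = 1.1171 rad = 64.01°.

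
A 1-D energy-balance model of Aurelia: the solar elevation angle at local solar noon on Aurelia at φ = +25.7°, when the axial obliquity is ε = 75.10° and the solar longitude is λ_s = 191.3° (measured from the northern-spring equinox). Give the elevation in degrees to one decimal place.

Solar declination: sin δ = sin ε · sin λ_s = sin 75.10° × sin 191.3° = -0.18936, so δ = -10.915°.
At local noon the hour angle is zero, so the zenith angle equals |φ − δ| = |+25.7° − (-10.915°)| = 36.615°.
Elevation = 90° − 36.615° = 53.4°.

53.4°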